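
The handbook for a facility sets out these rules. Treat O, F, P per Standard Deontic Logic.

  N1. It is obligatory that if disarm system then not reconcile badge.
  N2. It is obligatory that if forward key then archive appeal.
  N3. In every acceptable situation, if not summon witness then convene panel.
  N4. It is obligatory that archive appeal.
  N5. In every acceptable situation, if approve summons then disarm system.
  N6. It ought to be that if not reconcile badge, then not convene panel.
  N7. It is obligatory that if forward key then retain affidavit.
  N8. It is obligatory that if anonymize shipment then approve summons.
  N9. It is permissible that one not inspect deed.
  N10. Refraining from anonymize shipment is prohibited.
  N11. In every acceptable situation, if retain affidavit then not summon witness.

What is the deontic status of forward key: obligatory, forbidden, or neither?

Forbidden

Premise 10, F(¬anonymize_shipment), is equivalent to O(anonymize_shipment).
Applying K to premise 8 (O(anonymize_shipment → approve_summons)) and O(anonymize_shipment) yields O(approve_summons).
Premise 5 is O(approve_summons → disarm_system); since O(approve_summons), deontic closure gives O(disarm_system).
Applying K to premise 1 (O(disarm_system → ¬reconcile_badge)) and O(disarm_system) yields O(¬reconcile_badge).
From O(¬reconcile_badge) and premise 6, O(¬reconcile_badge → ¬convene_panel), we obtain O(¬convene_panel).
The contrapositive of premise 3 (O(¬summon_witness → convene_panel)) is O(¬convene_panel → summon_witness), and O(¬convene_panel) is already established, so O(summon_witness).
The contrapositive of premise 11 (O(retain_affidavit → ¬summon_witness)) is O(summon_witness → ¬retain_affidavit), and O(summon_witness) is already established, so O(¬retain_affidavit).
Premise 7, O(forward_key → retain_affidavit), contraposes to O(¬retain_affidavit → ¬forward_key); with O(¬retain_affidavit) we get O(¬forward_key).
Premises 2, 4, 9 do not contribute to this derivation.
Thus O(¬forward_key), which is F(forward_key): forward_key is forbidden.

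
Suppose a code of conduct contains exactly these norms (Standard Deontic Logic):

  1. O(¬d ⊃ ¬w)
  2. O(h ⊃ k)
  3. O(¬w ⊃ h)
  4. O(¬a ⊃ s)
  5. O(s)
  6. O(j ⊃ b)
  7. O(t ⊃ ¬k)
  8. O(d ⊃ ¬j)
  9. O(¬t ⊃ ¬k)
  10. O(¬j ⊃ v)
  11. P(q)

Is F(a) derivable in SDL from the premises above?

Premise 4 is O(¬a ⊃ s); even if O(s) held, inferring O(¬a) would be affirming the consequent — invalid.
No other premise forces O(¬a). An ideal world satisfying every premise can still have a true, so F(a) is not derivable.

No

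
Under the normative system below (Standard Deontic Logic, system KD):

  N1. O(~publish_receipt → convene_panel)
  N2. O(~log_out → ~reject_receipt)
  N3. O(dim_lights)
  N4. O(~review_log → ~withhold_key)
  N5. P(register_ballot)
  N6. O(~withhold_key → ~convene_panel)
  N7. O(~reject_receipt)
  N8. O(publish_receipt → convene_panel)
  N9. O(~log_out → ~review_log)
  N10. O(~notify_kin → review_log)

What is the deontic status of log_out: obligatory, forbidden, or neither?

Premises 8 and 1 are O(publish_receipt → convene_panel) and O(~publish_receipt → convene_panel); every ideal world satisfies publish_receipt or ~publish_receipt, so in either case convene_panel holds — hence O(convene_panel).
Premise 6, O(~withhold_key → ~convene_panel), contraposes to O(convene_panel → withhold_key); with O(convene_panel) we get O(withhold_key).
Premise 4 is O(~review_log → ~withhold_key); contrapositively O(withhold_key → review_log). Since O(withhold_key) holds, K gives O(review_log).
Premise 9, O(~log_out → ~review_log), contraposes to O(review_log → log_out); with O(review_log) we get O(log_out).
Premises 2, 3, 5, 7, 10 do not contribute to this derivation.
Hence log_out is obligatory.

Obligatory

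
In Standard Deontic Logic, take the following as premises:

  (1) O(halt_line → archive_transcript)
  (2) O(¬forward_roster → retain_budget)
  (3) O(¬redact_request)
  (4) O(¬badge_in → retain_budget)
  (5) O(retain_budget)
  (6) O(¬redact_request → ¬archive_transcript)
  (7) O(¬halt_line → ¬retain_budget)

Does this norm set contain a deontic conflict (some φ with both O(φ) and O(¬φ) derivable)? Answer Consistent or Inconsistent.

Inconsistent

Premise 5 states O(retain_budget) outright.
Premise 7, O(¬halt_line → ¬retain_budget), contraposes to O(retain_budget → halt_line); with O(retain_budget) we get O(halt_line).
With premise 1, O(halt_line → archive_transcript), the K-axiom yields O(archive_transcript).
The contrapositive of premise 6 (O(¬redact_request → ¬archive_transcript)) is O(archive_transcript → redact_request), and O(archive_transcript) is already established, so O(redact_request).
Yet premise 3 states O(¬redact_request).
We now have both O(redact_request) and O(¬redact_request) — redact_request is simultaneously obligatory and forbidden, violating the D-axiom.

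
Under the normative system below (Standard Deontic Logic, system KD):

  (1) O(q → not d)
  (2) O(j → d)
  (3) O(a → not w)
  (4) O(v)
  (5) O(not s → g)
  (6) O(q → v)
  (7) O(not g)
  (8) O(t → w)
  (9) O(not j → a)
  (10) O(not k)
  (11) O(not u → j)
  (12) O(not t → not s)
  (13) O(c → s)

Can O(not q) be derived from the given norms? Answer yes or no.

Premise 7 states O(not g) outright.
The contrapositive of premise 5 (O(not s → g)) is O(not g → s), and O(not g) is already established, so O(s).
Premise 12 is O(not t → not s); contrapositively O(s → t). Since O(s) holds, K gives O(t).
Premise 8 is O(t → w); since O(t), deontic closure gives O(w).
Premise 3, O(a → not w), contraposes to O(w → not a); with O(w) we get O(not a).
Premise 9 is O(not j → a); contrapositively O(not a → j). Since O(not a) holds, K gives O(j).
Applying K to premise 2 (O(j → d)) and O(j) yields O(d).
The contrapositive of premise 1 (O(q → not d)) is O(d → not q), and O(d) is already established, so O(not q).
Premises 4, 6, 10, 11, 13 do not contribute to this derivation.
So O(not q) follows.

Yes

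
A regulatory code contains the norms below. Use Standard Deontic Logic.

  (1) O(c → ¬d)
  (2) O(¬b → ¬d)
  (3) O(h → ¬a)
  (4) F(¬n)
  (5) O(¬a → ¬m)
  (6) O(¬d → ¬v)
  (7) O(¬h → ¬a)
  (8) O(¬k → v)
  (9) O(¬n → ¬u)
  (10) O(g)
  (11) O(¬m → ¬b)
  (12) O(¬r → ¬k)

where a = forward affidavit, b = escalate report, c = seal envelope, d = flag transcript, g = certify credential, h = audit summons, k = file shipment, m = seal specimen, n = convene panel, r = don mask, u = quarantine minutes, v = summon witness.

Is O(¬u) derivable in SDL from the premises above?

No

Premise 9 is O(¬n → ¬u), but O(¬n) is not derivable from the premises, so it does not yield O(¬u).
No other premise forces O(¬u). An ideal world satisfying every premise can still have ¬u false, so O(¬u) is not derivable.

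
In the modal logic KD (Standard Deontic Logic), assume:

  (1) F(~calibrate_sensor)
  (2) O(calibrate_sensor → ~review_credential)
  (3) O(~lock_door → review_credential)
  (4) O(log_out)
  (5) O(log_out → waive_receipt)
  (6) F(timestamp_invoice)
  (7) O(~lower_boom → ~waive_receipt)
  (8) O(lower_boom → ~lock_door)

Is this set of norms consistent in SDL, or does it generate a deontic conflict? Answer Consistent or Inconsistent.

From premise 4 we have O(log_out).
Premise 5 is O(log_out → waive_receipt); since O(log_out), deontic closure gives O(waive_receipt).
The contrapositive of premise 7 (O(~lower_boom → ~waive_receipt)) is O(waive_receipt → lower_boom), and O(waive_receipt) is already established, so O(lower_boom).
Premise 8 is O(lower_boom → ~lock_door); since O(lower_boom), deontic closure gives O(~lock_door).
Premise 3 is O(~lock_door → review_credential); since O(~lock_door), deontic closure gives O(review_credential).
Premise 2, O(calibrate_sensor → ~review_credential), contraposes to O(review_credential → ~calibrate_sensor); with O(review_credential) we get O(~calibrate_sensor).
But premise 1, F(~calibrate_sensor), means O(calibrate_sensor).
We now have both O(~calibrate_sensor) and O(calibrate_sensor) — calibrate_sensor is simultaneously obligatory and forbidden, violating the D-axiom.

Inconsistent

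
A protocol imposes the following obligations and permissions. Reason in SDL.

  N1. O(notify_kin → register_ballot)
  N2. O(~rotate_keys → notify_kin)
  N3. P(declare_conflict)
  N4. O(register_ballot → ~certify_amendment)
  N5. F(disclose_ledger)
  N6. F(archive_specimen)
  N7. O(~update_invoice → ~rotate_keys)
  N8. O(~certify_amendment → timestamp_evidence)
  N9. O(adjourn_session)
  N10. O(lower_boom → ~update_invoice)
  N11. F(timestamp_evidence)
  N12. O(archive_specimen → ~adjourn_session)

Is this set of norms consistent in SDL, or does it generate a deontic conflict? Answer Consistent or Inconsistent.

Premise 12 is O(archive_specimen → ~adjourn_session), but O(archive_specimen) is not derivable from the premises, so it does not yield O(~adjourn_session).
So O(~adjourn_session) is not derivable, and the apparent clash with O(adjourn_session) does not arise.
A world satisfying every obligation exists (e.g. adjourn_session=true, archive_specimen=false, certify_amendment=true, declare_conflict=false, disclose_ledger=false, lower_boom=false, notify_kin=false, register_ballot=false, rotate_keys=true, timestamp_evidence=false, update_invoice=true); no atom is both obligatory and forbidden, so the set is consistent.

Consistent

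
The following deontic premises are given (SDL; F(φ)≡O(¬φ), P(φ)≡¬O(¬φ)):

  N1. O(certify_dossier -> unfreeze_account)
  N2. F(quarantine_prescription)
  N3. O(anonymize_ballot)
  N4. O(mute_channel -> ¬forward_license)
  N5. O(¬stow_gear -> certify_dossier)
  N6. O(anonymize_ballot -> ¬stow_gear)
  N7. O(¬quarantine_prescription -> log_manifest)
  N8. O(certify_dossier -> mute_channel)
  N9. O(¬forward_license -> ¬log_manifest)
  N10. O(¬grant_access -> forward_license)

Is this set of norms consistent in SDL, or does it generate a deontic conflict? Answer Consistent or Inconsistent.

Premise 2, F(quarantine_prescription), is equivalent to O(¬quarantine_prescription).
From O(¬quarantine_prescription) and premise 7, O(¬quarantine_prescription -> log_manifest), we obtain O(log_manifest).
The contrapositive of premise 9 (O(¬forward_license -> ¬log_manifest)) is O(log_manifest -> forward_license), and O(log_manifest) is already established, so O(forward_license).
Premise 4, O(mute_channel -> ¬forward_license), contraposes to O(forward_license -> ¬mute_channel); with O(forward_license) we get O(¬mute_channel).
Premise 8 is O(certify_dossier -> mute_channel); contrapositively O(¬mute_channel -> ¬certify_dossier). Since O(¬mute_channel) holds, K gives O(¬certify_dossier).
Premise 5, O(¬stow_gear -> certify_dossier), contraposes to O(¬certify_dossier -> stow_gear); with O(¬certify_dossier) we get O(stow_gear).
The contrapositive of premise 6 (O(anonymize_ballot -> ¬stow_gear)) is O(stow_gear -> ¬anonymize_ballot), and O(stow_gear) is already established, so O(¬anonymize_ballot).
Yet premise 3 states O(anonymize_ballot).
We now have both O(¬anonymize_ballot) and O(anonymize_ballot) — anonymize_ballot is simultaneously obligatory and forbidden, violating the D-axiom.

Inconsistent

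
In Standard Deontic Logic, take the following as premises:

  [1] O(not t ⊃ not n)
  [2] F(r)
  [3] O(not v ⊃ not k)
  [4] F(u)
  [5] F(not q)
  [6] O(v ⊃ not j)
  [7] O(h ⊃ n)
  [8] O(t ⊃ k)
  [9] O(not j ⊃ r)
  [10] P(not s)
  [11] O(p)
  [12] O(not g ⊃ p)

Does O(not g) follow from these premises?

Premise 12 is O(not g ⊃ p); even if O(p) held, inferring O(not g) would be affirming the consequent — invalid.
No other premise forces O(not g). An ideal world satisfying every premise can still have not g false, so O(not g) is not derivable.

No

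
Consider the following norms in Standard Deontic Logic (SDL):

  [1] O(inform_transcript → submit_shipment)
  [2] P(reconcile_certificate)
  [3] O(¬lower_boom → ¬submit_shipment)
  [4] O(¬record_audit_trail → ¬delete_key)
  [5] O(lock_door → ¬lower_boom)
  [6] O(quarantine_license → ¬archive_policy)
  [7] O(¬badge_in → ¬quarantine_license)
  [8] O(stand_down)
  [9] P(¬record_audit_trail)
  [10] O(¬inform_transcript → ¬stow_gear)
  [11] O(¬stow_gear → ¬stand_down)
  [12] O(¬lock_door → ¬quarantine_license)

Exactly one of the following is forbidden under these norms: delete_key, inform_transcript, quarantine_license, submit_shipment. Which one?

quarantine_license

Premise 8 gives O(stand_down).
The contrapositive of premise 11 (O(¬stow_gear → ¬stand_down)) is O(stand_down → stow_gear), and O(stand_down) is already established, so O(stow_gear).
Premise 10 is O(¬inform_transcript → ¬stow_gear); contrapositively O(stow_gear → inform_transcript). Since O(stow_gear) holds, K gives O(inform_transcript).
Premise 1 is O(inform_transcript → submit_shipment); since O(inform_transcript), deontic closure gives O(submit_shipment).
Premise 3 is O(¬lower_boom → ¬submit_shipment); contrapositively O(submit_shipment → lower_boom). Since O(submit_shipment) holds, K gives O(lower_boom).
Premise 5, O(lock_door → ¬lower_boom), contraposes to O(lower_boom → ¬lock_door); with O(lower_boom) we get O(¬lock_door).
Premise 12 is O(¬lock_door → ¬quarantine_license); since O(¬lock_door), deontic closure gives O(¬quarantine_license).
So O(¬quarantine_license) holds, i.e. quarantine_license is forbidden. None of the other listed options is forbidden under the premises.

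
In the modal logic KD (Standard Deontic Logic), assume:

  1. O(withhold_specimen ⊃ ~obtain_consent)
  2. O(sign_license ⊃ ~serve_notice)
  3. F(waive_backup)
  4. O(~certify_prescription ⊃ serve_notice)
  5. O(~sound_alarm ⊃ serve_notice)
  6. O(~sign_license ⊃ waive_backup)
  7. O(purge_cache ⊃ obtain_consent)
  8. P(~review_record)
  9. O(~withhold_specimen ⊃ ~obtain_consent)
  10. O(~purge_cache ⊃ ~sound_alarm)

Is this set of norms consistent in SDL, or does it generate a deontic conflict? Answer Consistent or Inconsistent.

Inconsistent

Premises 9 and 1 cover both cases: O(~withhold_specimen ⊃ ~obtain_consent) and O(withhold_specimen ⊃ ~obtain_consent). Since ~withhold_specimen ∨ withhold_specimen is a tautology, O(~obtain_consent) follows.
Premise 7, O(purge_cache ⊃ obtain_consent), contraposes to O(~obtain_consent ⊃ ~purge_cache); with O(~obtain_consent) we get O(~purge_cache).
Applying K to premise 10 (O(~purge_cache ⊃ ~sound_alarm)) and O(~purge_cache) yields O(~sound_alarm).
Premise 5 is O(~sound_alarm ⊃ serve_notice); since O(~sound_alarm), deontic closure gives O(serve_notice).
Premise 2, O(sign_license ⊃ ~serve_notice), contraposes to O(serve_notice ⊃ ~sign_license); with O(serve_notice) we get O(~sign_license).
From O(~sign_license) and premise 6, O(~sign_license ⊃ waive_backup), we obtain O(waive_backup).
But premise 3, F(waive_backup), means O(~waive_backup).
We now have both O(waive_backup) and O(~waive_backup) — waive_backup is simultaneously obligatory and forbidden, violating the D-axiom.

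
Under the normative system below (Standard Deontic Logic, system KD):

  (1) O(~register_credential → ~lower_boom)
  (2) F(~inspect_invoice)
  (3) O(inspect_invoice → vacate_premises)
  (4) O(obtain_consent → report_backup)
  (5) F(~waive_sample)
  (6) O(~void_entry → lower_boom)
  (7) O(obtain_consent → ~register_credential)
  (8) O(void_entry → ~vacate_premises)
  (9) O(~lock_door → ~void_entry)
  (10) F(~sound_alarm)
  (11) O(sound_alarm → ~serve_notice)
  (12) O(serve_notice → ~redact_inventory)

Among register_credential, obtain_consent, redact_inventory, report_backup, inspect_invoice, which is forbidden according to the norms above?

obtain_consent

F(~inspect_invoice) at premise 2 means O(inspect_invoice).
With premise 3, O(inspect_invoice → vacate_premises), the K-axiom yields O(vacate_premises).
Premise 8 is O(void_entry → ~vacate_premises); contrapositively O(vacate_premises → ~void_entry). Since O(vacate_premises) holds, K gives O(~void_entry).
Premise 6 is O(~void_entry → lower_boom); since O(~void_entry), deontic closure gives O(lower_boom).
Premise 1, O(~register_credential → ~lower_boom), contraposes to O(lower_boom → register_credential); with O(lower_boom) we get O(register_credential).
Premise 7, O(obtain_consent → ~register_credential), contraposes to O(register_credential → ~obtain_consent); with O(register_credential) we get O(~obtain_consent).
So O(~obtain_consent) holds, i.e. obtain_consent is forbidden. None of the other listed options is forbidden under the premises.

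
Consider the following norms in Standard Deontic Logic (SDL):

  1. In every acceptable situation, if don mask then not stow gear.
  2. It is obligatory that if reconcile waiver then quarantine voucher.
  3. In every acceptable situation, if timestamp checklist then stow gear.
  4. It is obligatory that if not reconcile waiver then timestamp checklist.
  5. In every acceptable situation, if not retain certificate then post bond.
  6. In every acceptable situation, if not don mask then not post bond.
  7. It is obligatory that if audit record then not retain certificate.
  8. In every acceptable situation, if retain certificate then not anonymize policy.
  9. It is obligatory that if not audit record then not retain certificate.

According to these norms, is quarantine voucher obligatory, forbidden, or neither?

Obligatory

Premises 7 and 9 are O(audit_record → ¬retain_certificate) and O(¬audit_record → ¬retain_certificate); every ideal world satisfies audit_record or ¬audit_record, so in either case ¬retain_certificate holds — hence O(¬retain_certificate).
From O(¬retain_certificate) and premise 5, O(¬retain_certificate → post_bond), we obtain O(post_bond).
Premise 6, O(¬don_mask → ¬post_bond), contraposes to O(post_bond → don_mask); with O(post_bond) we get O(don_mask).
From O(don_mask) and premise 1, O(don_mask → ¬stow_gear), we obtain O(¬stow_gear).
Premise 3, O(timestamp_checklist → stow_gear), contraposes to O(¬stow_gear → ¬timestamp_checklist); with O(¬stow_gear) we get O(¬timestamp_checklist).
The contrapositive of premise 4 (O(¬reconcile_waiver → timestamp_checklist)) is O(¬timestamp_checklist → reconcile_waiver), and O(¬timestamp_checklist) is already established, so O(reconcile_waiver).
Premise 2 is O(reconcile_waiver → quarantine_voucher); since O(reconcile_waiver), deontic closure gives O(quarantine_voucher).
Premise 8 does not contribute to this derivation.
Hence quarantine_voucher is obligatory.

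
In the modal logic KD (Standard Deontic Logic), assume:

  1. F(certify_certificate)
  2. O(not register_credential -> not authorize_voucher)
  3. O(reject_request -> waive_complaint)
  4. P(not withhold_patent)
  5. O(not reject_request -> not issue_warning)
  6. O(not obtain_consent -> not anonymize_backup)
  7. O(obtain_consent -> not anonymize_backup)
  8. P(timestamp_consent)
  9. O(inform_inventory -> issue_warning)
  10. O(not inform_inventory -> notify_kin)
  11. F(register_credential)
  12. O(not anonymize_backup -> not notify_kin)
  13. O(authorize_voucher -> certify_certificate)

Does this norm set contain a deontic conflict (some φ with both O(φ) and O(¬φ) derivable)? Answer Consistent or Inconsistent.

Premise 13 is O(authorize_voucher -> certify_certificate), but O(authorize_voucher) is not derivable from the premises, so it does not yield O(certify_certificate).
So O(certify_certificate) is not derivable, and the apparent clash with O(not certify_certificate) does not arise.
A world satisfying every obligation exists (e.g. anonymize_backup=false, authorize_voucher=false, certify_certificate=false, inform_inventory=true, issue_warning=true, notify_kin=false, obtain_consent=false, register_credential=false, reject_request=true, timestamp_consent=false, waive_complaint=true, withhold_patent=false); no atom is both obligatory and forbidden, so the set is consistent.

Consistent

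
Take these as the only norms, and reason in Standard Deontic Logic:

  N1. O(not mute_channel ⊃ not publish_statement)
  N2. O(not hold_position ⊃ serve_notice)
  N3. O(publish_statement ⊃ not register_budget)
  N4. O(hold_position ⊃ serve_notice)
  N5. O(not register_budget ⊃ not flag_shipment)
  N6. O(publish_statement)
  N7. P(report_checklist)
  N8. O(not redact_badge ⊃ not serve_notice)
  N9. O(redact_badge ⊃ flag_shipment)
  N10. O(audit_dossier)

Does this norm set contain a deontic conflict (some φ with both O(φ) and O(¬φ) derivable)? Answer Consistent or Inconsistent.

Premises 2 and 4 are O(not hold_position ⊃ serve_notice) and O(hold_position ⊃ serve_notice); every ideal world satisfies not hold_position or hold_position, so in either case serve_notice holds — hence O(serve_notice).
The contrapositive of premise 8 (O(not redact_badge ⊃ not serve_notice)) is O(serve_notice ⊃ redact_badge), and O(serve_notice) is already established, so O(redact_badge).
From O(redact_badge) and premise 9, O(redact_badge ⊃ flag_shipment), we obtain O(flag_shipment).
The contrapositive of premise 5 (O(not register_budget ⊃ not flag_shipment)) is O(flag_shipment ⊃ register_budget), and O(flag_shipment) is already established, so O(register_budget).
Premise 3, O(publish_statement ⊃ not register_budget), contraposes to O(register_budget ⊃ not publish_statement); with O(register_budget) we get O(not publish_statement).
But premise 6 directly asserts O(publish_statement).
We now have both O(not publish_statement) and O(publish_statement) — publish_statement is simultaneously obligatory and forbidden, violating the D-axiom.

Inconsistent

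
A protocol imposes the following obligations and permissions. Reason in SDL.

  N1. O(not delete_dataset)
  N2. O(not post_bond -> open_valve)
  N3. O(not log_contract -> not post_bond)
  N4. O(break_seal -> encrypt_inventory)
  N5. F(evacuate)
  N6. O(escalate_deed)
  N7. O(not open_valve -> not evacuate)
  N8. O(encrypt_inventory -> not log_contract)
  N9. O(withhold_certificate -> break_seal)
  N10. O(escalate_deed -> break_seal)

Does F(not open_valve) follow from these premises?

Premise 6 states O(escalate_deed) outright.
Applying K to premise 10 (O(escalate_deed -> break_seal)) and O(escalate_deed) yields O(break_seal).
With premise 4, O(break_seal -> encrypt_inventory), the K-axiom yields O(encrypt_inventory).
Premise 8 is O(encrypt_inventory -> not log_contract); since O(encrypt_inventory), deontic closure gives O(not log_contract).
Premise 3 is O(not log_contract -> not post_bond); since O(not log_contract), deontic closure gives O(not post_bond).
Premise 2 is O(not post_bond -> open_valve); since O(not post_bond), deontic closure gives O(open_valve).
Premises 1, 5, 7, 9 do not contribute to this derivation.
So O(open_valve) holds, i.e. F(not open_valve). The claim follows.

Yes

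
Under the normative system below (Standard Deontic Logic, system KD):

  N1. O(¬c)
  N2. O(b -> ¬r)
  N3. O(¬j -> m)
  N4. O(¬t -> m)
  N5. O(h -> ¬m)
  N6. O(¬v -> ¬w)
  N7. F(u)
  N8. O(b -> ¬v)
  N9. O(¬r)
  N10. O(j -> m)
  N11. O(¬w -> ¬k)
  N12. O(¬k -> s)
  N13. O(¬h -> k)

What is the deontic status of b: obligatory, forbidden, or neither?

Forbidden

Premises 3 and 10 cover both cases: O(¬j -> m) and O(j -> m). Since ¬j ∨ j is a tautology, O(m) follows.
Premise 5, O(h -> ¬m), contraposes to O(m -> ¬h); with O(m) we get O(¬h).
From O(¬h) and premise 13, O(¬h -> k), we obtain O(k).
The contrapositive of premise 11 (O(¬w -> ¬k)) is O(k -> w), and O(k) is already established, so O(w).
The contrapositive of premise 6 (O(¬v -> ¬w)) is O(w -> v), and O(w) is already established, so O(v).
The contrapositive of premise 8 (O(b -> ¬v)) is O(v -> ¬b), and O(v) is already established, so O(¬b).
Premises 1, 2, 4, 7, 9, 12 do not contribute to this derivation.
Thus O(¬b), which is F(b): b is forbidden.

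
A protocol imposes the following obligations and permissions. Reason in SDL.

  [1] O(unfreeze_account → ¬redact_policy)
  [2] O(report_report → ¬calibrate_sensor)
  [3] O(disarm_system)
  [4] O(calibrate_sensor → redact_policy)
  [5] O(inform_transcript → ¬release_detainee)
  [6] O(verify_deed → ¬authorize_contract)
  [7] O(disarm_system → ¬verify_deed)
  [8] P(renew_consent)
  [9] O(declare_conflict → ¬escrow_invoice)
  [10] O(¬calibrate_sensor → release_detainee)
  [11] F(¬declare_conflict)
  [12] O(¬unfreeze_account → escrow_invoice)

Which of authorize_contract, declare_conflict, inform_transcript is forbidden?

inform_transcript

F(¬declare_conflict) at premise 11 means O(declare_conflict).
With premise 9, O(declare_conflict → ¬escrow_invoice), the K-axiom yields O(¬escrow_invoice).
The contrapositive of premise 12 (O(¬unfreeze_account → escrow_invoice)) is O(¬escrow_invoice → unfreeze_account), and O(¬escrow_invoice) is already established, so O(unfreeze_account).
From O(unfreeze_account) and premise 1, O(unfreeze_account → ¬redact_policy), we obtain O(¬redact_policy).
Premise 4, O(calibrate_sensor → redact_policy), contraposes to O(¬redact_policy → ¬calibrate_sensor); with O(¬redact_policy) we get O(¬calibrate_sensor).
With premise 10, O(¬calibrate_sensor → release_detainee), the K-axiom yields O(release_detainee).
Premise 5 is O(inform_transcript → ¬release_detainee); contrapositively O(release_detainee → ¬inform_transcript). Since O(release_detainee) holds, K gives O(¬inform_transcript).
So O(¬inform_transcript) holds, i.e. inform_transcript is forbidden. None of the other listed options is forbidden under the premises.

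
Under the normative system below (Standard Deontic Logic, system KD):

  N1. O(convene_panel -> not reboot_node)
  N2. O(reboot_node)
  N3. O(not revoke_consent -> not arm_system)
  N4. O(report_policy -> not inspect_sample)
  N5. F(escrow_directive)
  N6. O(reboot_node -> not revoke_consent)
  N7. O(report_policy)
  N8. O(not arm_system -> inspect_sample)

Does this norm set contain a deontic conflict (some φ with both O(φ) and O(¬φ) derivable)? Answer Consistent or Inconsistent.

Inconsistent

Premise 7 gives O(report_policy).
From O(report_policy) and premise 4, O(report_policy -> not inspect_sample), we obtain O(not inspect_sample).
Premise 8 is O(not arm_system -> inspect_sample); contrapositively O(not inspect_sample -> arm_system). Since O(not inspect_sample) holds, K gives O(arm_system).
The contrapositive of premise 3 (O(not revoke_consent -> not arm_system)) is O(arm_system -> revoke_consent), and O(arm_system) is already established, so O(revoke_consent).
Premise 6, O(reboot_node -> not revoke_consent), contraposes to O(revoke_consent -> not reboot_node); with O(revoke_consent) we get O(not reboot_node).
But premise 2 directly asserts O(reboot_node).
We now have both O(not reboot_node) and O(reboot_node) — reboot_node is simultaneously obligatory and forbidden, violating the D-axiom.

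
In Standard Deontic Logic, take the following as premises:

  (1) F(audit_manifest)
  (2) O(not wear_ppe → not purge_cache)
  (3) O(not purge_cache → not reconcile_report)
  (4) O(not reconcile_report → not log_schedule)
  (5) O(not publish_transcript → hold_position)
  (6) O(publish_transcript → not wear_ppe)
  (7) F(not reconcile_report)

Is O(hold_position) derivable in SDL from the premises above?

F(not reconcile_report) at premise 7 means O(reconcile_report).
Premise 3 is O(not purge_cache → not reconcile_report); contrapositively O(reconcile_report → purge_cache). Since O(reconcile_report) holds, K gives O(purge_cache).
The contrapositive of premise 2 (O(not wear_ppe → not purge_cache)) is O(purge_cache → wear_ppe), and O(purge_cache) is already established, so O(wear_ppe).
Premise 6, O(publish_transcript → not wear_ppe), contraposes to O(wear_ppe → not publish_transcript); with O(wear_ppe) we get O(not publish_transcript).
Premise 5 is O(not publish_transcript → hold_position); since O(not publish_transcript), deontic closure gives O(hold_position).
Premises 1, 4 do not contribute to this derivation.
So O(hold_position) follows.

Yes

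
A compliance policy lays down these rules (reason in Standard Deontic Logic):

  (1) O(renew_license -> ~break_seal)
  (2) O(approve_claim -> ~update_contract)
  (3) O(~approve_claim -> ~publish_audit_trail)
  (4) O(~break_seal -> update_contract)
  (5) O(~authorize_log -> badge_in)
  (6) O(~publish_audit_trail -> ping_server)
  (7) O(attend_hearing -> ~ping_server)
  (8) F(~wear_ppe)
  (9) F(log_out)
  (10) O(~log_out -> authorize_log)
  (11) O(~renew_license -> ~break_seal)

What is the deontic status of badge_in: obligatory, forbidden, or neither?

Neither

Premise 5 is O(~authorize_log -> badge_in), but O(~authorize_log) is not derivable from the premises, so it does not yield O(badge_in).
No premise or chain of K-axiom applications forces O(badge_in), and none forces O(~badge_in). So badge_in is neither obligatory nor forbidden under these norms.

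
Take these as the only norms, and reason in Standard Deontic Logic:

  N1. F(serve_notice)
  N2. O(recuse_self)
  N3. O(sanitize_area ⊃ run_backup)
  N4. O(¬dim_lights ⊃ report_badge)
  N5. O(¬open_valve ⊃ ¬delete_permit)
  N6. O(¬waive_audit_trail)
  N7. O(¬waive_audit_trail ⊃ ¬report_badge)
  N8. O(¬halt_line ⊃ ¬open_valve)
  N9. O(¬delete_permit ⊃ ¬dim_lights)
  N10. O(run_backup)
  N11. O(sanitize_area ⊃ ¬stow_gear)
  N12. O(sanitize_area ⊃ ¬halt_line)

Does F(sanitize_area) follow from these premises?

Premise 6 states O(¬waive_audit_trail) outright.
From O(¬waive_audit_trail) and premise 7, O(¬waive_audit_trail ⊃ ¬report_badge), we obtain O(¬report_badge).
Premise 4, O(¬dim_lights ⊃ report_badge), contraposes to O(¬report_badge ⊃ dim_lights); with O(¬report_badge) we get O(dim_lights).
Premise 9, O(¬delete_permit ⊃ ¬dim_lights), contraposes to O(dim_lights ⊃ delete_permit); with O(dim_lights) we get O(delete_permit).
Premise 5 is O(¬open_valve ⊃ ¬delete_permit); contrapositively O(delete_permit ⊃ open_valve). Since O(delete_permit) holds, K gives O(open_valve).
Premise 8, O(¬halt_line ⊃ ¬open_valve), contraposes to O(open_valve ⊃ halt_line); with O(open_valve) we get O(halt_line).
Premise 12 is O(sanitize_area ⊃ ¬halt_line); contrapositively O(halt_line ⊃ ¬sanitize_area). Since O(halt_line) holds, K gives O(¬sanitize_area).
Premises 1, 2, 3, 10, 11 do not contribute to this derivation.
So O(¬sanitize_area) holds, i.e. F(sanitize_area). The claim follows.

Yes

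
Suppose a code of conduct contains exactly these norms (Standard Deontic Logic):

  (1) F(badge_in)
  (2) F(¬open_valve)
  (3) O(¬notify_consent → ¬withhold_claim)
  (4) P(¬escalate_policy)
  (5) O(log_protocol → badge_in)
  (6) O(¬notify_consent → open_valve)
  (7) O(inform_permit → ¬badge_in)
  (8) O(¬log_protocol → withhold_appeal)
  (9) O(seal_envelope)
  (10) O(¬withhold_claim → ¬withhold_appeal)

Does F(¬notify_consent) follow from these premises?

Yes

F(badge_in) at premise 1 means O(¬badge_in).
The contrapositive of premise 5 (O(log_protocol → badge_in)) is O(¬badge_in → ¬log_protocol), and O(¬badge_in) is already established, so O(¬log_protocol).
Premise 8 is O(¬log_protocol → withhold_appeal); since O(¬log_protocol), deontic closure gives O(withhold_appeal).
The contrapositive of premise 10 (O(¬withhold_claim → ¬withhold_appeal)) is O(withhold_appeal → withhold_claim), and O(withhold_appeal) is already established, so O(withhold_claim).
The contrapositive of premise 3 (O(¬notify_consent → ¬withhold_claim)) is O(withhold_claim → notify_consent), and O(withhold_claim) is already established, so O(notify_consent).
Premises 2, 4, 6, 7, 9 do not contribute to this derivation.
So O(notify_consent) holds, i.e. F(¬notify_consent). The claim follows.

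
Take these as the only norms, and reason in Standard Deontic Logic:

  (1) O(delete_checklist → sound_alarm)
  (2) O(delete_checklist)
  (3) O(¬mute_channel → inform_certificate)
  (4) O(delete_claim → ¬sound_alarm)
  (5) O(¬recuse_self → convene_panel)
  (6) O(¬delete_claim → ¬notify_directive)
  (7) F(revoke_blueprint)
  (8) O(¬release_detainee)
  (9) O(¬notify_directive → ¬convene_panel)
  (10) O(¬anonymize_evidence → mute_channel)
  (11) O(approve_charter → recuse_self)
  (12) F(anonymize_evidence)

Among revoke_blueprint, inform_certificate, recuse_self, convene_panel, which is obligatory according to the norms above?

From premise 2 we have O(delete_checklist).
Premise 1 is O(delete_checklist → sound_alarm); since O(delete_checklist), deontic closure gives O(sound_alarm).
The contrapositive of premise 4 (O(delete_claim → ¬sound_alarm)) is O(sound_alarm → ¬delete_claim), and O(sound_alarm) is already established, so O(¬delete_claim).
Premise 6 is O(¬delete_claim → ¬notify_directive); since O(¬delete_claim), deontic closure gives O(¬notify_directive).
Applying K to premise 9 (O(¬notify_directive → ¬convene_panel)) and O(¬notify_directive) yields O(¬convene_panel).
The contrapositive of premise 5 (O(¬recuse_self → convene_panel)) is O(¬convene_panel → recuse_self), and O(¬convene_panel) is already established, so O(recuse_self).
So O(recuse_self) holds — recuse_self is obligatory. None of the other listed options is made obligatory by any chain of premises.

recuse_self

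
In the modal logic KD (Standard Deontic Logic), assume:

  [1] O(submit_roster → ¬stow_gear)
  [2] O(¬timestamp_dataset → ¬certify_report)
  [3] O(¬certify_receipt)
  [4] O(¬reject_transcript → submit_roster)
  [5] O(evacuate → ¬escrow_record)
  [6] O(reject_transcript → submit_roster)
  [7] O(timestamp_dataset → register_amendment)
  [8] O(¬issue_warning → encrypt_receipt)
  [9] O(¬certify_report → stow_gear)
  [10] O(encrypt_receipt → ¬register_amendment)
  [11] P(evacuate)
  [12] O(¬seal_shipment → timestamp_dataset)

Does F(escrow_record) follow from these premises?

Premise 5 is O(evacuate → ¬escrow_record), but O(evacuate) is not derivable from the premises (the permission P(evacuate) asserts only ¬O(¬evacuate), not O(evacuate)), so it does not yield O(¬escrow_record).
No other premise forces O(¬escrow_record). An ideal world satisfying every premise can still have escrow_record true, so F(escrow_record) is not derivable.

No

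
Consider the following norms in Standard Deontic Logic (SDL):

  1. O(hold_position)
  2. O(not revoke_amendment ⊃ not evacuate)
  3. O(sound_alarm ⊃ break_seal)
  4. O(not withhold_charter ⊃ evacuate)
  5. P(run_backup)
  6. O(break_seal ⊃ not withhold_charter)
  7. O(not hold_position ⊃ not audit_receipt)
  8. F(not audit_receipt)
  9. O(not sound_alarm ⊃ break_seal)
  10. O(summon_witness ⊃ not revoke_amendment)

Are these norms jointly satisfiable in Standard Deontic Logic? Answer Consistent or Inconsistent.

Premise 7 is O(not hold_position ⊃ not audit_receipt), but O(not hold_position) is not derivable from the premises, so it does not yield O(not audit_receipt).
So O(not audit_receipt) is not derivable, and the apparent clash with O(audit_receipt) does not arise.
A world satisfying every obligation exists (e.g. audit_receipt=true, break_seal=true, evacuate=true, hold_position=true, revoke_amendment=true, run_backup=false, sound_alarm=false, summon_witness=false, withhold_charter=false); no atom is both obligatory and forbidden, so the set is consistent.

Consistent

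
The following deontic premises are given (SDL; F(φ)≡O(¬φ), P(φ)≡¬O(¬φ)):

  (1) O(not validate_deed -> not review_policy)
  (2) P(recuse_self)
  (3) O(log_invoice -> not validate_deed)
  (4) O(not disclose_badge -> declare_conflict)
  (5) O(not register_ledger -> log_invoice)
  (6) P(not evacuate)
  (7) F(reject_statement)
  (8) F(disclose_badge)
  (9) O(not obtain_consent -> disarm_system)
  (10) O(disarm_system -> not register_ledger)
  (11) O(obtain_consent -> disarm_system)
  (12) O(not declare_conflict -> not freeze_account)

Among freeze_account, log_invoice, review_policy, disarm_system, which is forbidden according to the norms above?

By case analysis on obtain_consent: premise 11 gives O(obtain_consent -> disarm_system) and premise 9 gives O(not obtain_consent -> disarm_system), so O(disarm_system) either way.
Premise 10 is O(disarm_system -> not register_ledger); since O(disarm_system), deontic closure gives O(not register_ledger).
From O(not register_ledger) and premise 5, O(not register_ledger -> log_invoice), we obtain O(log_invoice).
Applying K to premise 3 (O(log_invoice -> not validate_deed)) and O(log_invoice) yields O(not validate_deed).
With premise 1, O(not validate_deed -> not review_policy), the K-axiom yields O(not review_policy).
So O(not review_policy) holds, i.e. review_policy is forbidden. None of the other listed options is forbidden under the premises.

review_policy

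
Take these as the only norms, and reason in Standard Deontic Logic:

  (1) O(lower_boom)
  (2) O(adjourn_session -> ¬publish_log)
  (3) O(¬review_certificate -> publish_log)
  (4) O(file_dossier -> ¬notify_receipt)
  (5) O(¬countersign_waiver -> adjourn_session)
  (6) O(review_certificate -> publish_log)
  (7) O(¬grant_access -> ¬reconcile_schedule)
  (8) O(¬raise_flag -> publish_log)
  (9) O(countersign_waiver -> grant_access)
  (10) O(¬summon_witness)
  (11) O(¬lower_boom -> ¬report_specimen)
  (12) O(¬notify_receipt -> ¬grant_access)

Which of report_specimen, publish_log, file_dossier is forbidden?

file_dossier

By case analysis on ¬review_certificate: premise 3 gives O(¬review_certificate -> publish_log) and premise 6 gives O(review_certificate -> publish_log), so O(publish_log) either way.
The contrapositive of premise 2 (O(adjourn_session -> ¬publish_log)) is O(publish_log -> ¬adjourn_session), and O(publish_log) is already established, so O(¬adjourn_session).
The contrapositive of premise 5 (O(¬countersign_waiver -> adjourn_session)) is O(¬adjourn_session -> countersign_waiver), and O(¬adjourn_session) is already established, so O(countersign_waiver).
From O(countersign_waiver) and premise 9, O(countersign_waiver -> grant_access), we obtain O(grant_access).
The contrapositive of premise 12 (O(¬notify_receipt -> ¬grant_access)) is O(grant_access -> notify_receipt), and O(grant_access) is already established, so O(notify_receipt).
The contrapositive of premise 4 (O(file_dossier -> ¬notify_receipt)) is O(notify_receipt -> ¬file_dossier), and O(notify_receipt) is already established, so O(¬file_dossier).
So O(¬file_dossier) holds, i.e. file_dossier is forbidden. None of the other listed options is forbidden under the premises.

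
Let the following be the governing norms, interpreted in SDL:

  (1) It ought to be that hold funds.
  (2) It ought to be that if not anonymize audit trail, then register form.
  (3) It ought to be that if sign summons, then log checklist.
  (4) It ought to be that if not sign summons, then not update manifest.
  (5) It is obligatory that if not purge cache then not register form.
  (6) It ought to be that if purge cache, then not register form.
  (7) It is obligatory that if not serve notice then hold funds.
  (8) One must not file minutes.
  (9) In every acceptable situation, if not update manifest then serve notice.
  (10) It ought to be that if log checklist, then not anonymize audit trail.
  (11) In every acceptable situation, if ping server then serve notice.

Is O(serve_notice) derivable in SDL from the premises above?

By case analysis on ¬purge_cache: premise 5 gives O(¬purge_cache → ¬register_form) and premise 6 gives O(purge_cache → ¬register_form), so O(¬register_form) either way.
Premise 2 is O(¬anonymize_audit_trail → register_form); contrapositively O(¬register_form → anonymize_audit_trail). Since O(¬register_form) holds, K gives O(anonymize_audit_trail).
The contrapositive of premise 10 (O(log_checklist → ¬anonymize_audit_trail)) is O(anonymize_audit_trail → ¬log_checklist), and O(anonymize_audit_trail) is already established, so O(¬log_checklist).
Premise 3, O(sign_summons → log_checklist), contraposes to O(¬log_checklist → ¬sign_summons); with O(¬log_checklist) we get O(¬sign_summons).
From O(¬sign_summons) and premise 4, O(¬sign_summons → ¬update_manifest), we obtain O(¬update_manifest).
From O(¬update_manifest) and premise 9, O(¬update_manifest → serve_notice), we obtain O(serve_notice).
Premises 1, 7, 8, 11 do not contribute to this derivation.
So O(serve_notice) follows.

Yes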